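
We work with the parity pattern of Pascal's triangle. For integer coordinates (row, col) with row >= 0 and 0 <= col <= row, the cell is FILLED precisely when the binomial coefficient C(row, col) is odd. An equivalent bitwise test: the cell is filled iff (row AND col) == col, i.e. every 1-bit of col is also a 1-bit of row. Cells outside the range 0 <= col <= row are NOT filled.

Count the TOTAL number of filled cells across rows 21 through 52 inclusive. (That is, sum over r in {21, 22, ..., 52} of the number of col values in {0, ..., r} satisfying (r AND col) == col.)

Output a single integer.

r21=10101 pc3: +8 =8
r22=10110 pc3: +8 =16
r23=10111 pc4: +16 =32
r24=11000 pc2: +4 =36
r25=11001 pc3: +8 =44
r26=11010 pc3: +8 =52
r27=11011 pc4: +16 =68
r28=11100 pc3: +8 =76
r29=11101 pc4: +16 =92
r30=11110 pc4: +16 =108
r31=11111 pc5: +32 =140
r32=100000 pc1: +2 =142
r33=100001 pc2: +4 =146
r34=100010 pc2: +4 =150
r35=100011 pc3: +8 =158
r36=100100 pc2: +4 =162
r37=100101 pc3: +8 =170
r38=100110 pc3: +8 =178
r39=100111 pc4: +16 =194
r40=101000 pc2: +4 =198
r41=101001 pc3: +8 =206
r42=101010 pc3: +8 =214
r43=101011 pc4: +16 =230
r44=101100 pc3: +8 =238
r45=101101 pc4: +16 =254
r46=101110 pc4: +16 =270
r47=101111 pc5: +32 =302
r48=110000 pc2: +4 =306
r49=110001 pc3: +8 =314
r50=110010 pc3: +8 =322
r51=110011 pc4: +16 =338
r52=110100 pc3: +8 =346

Answer: 346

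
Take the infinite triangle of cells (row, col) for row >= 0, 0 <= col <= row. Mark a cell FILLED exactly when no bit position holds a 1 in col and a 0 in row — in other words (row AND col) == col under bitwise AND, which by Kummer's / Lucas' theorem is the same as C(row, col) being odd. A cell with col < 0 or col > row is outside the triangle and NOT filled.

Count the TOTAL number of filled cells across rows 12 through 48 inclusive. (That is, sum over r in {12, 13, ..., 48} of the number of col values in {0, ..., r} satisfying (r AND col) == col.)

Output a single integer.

r12=1100 pc2: +4 =4
r13=1101 pc3: +8 =12
r14=1110 pc3: +8 =20
r15=1111 pc4: +16 =36
r16=10000 pc1: +2 =38
r17=10001 pc2: +4 =42
r18=10010 pc2: +4 =46
r19=10011 pc3: +8 =54
r20=10100 pc2: +4 =58
r21=10101 pc3: +8 =66
r22=10110 pc3: +8 =74
r23=10111 pc4: +16 =90
r24=11000 pc2: +4 =94
r25=11001 pc3: +8 =102
r26=11010 pc3: +8 =110
r27=11011 pc4: +16 =126
r28=11100 pc3: +8 =134
r29=11101 pc4: +16 =150
r30=11110 pc4: +16 =166
r31=11111 pc5: +32 =198
r32=100000 pc1: +2 =200
r33=100001 pc2: +4 =204
r34=100010 pc2: +4 =208
r35=100011 pc3: +8 =216
r36=100100 pc2: +4 =220
r37=100101 pc3: +8 =228
r38=100110 pc3: +8 =236
r39=100111 pc4: +16 =252
r40=101000 pc2: +4 =256
r41=101001 pc3: +8 =264
r42=101010 pc3: +8 =272
r43=101011 pc4: +16 =288
r44=101100 pc3: +8 =296
r45=101101 pc4: +16 =312
r46=101110 pc4: +16 =328
r47=101111 pc5: +32 =360
r48=110000 pc2: +4 =364

Answer: 364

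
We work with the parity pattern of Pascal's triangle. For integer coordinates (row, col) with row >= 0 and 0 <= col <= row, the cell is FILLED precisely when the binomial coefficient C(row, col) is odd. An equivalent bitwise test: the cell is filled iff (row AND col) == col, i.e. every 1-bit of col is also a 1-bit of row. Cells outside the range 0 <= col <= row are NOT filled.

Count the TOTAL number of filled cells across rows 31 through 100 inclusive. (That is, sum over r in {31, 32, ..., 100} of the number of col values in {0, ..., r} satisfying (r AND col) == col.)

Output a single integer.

Answer: 1048

Derivation:
r31=11111 pc5: +32 =32
r32=100000 pc1: +2 =34
r33=100001 pc2: +4 =38
r34=100010 pc2: +4 =42
r35=100011 pc3: +8 =50
r36=100100 pc2: +4 =54
r37=100101 pc3: +8 =62
r38=100110 pc3: +8 =70
r39=100111 pc4: +16 =86
r40=101000 pc2: +4 =90
r41=101001 pc3: +8 =98
r42=101010 pc3: +8 =106
r43=101011 pc4: +16 =122
r44=101100 pc3: +8 =130
r45=101101 pc4: +16 =146
r46=101110 pc4: +16 =162
r47=101111 pc5: +32 =194
r48=110000 pc2: +4 =198
r49=110001 pc3: +8 =206
r50=110010 pc3: +8 =214
r51=110011 pc4: +16 =230
r52=110100 pc3: +8 =238
r53=110101 pc4: +16 =254
r54=110110 pc4: +16 =270
r55=110111 pc5: +32 =302
r56=111000 pc3: +8 =310
r57=111001 pc4: +16 =326
r58=111010 pc4: +16 =342
r59=111011 pc5: +32 =374
r60=111100 pc4: +16 =390
r61=111101 pc5: +32 =422
r62=111110 pc5: +32 =454
r63=111111 pc6: +64 =518
r64=1000000 pc1: +2 =520
r65=1000001 pc2: +4 =524
r66=1000010 pc2: +4 =528
r67=1000011 pc3: +8 =536
r68=1000100 pc2: +4 =540
r69=1000101 pc3: +8 =548
r70=1000110 pc3: +8 =556
r71=1000111 pc4: +16 =572
r72=1001000 pc2: +4 =576
r73=1001001 pc3: +8 =584
r74=1001010 pc3: +8 =592
r75=1001011 pc4: +16 =608
r76=1001100 pc3: +8 =616
r77=1001101 pc4: +16 =632
r78=1001110 pc4: +16 =648
r79=1001111 pc5: +32 =680
r80=1010000 pc2: +4 =684
r81=1010001 pc3: +8 =692
r82=1010010 pc3: +8 =700
r83=1010011 pc4: +16 =716
r84=1010100 pc3: +8 =724
r85=1010101 pc4: +16 =740
r86=1010110 pc4: +16 =756
r87=1010111 pc5: +32 =788
r88=1011000 pc3: +8 =796
r89=1011001 pc4: +16 =812
r90=1011010 pc4: +16 =828
r91=1011011 pc5: +32 =860
r92=1011100 pc4: +16 =876
r93=1011101 pc5: +32 =908
r94=1011110 pc5: +32 =940
r95=1011111 pc6: +64 =1004
r96=1100000 pc2: +4 =1008
r97=1100001 pc3: +8 =1016
r98=1100010 pc3: +8 =1024
r99=1100011 pc4: +16 =1040
r100=1100100 pc3: +8 =1048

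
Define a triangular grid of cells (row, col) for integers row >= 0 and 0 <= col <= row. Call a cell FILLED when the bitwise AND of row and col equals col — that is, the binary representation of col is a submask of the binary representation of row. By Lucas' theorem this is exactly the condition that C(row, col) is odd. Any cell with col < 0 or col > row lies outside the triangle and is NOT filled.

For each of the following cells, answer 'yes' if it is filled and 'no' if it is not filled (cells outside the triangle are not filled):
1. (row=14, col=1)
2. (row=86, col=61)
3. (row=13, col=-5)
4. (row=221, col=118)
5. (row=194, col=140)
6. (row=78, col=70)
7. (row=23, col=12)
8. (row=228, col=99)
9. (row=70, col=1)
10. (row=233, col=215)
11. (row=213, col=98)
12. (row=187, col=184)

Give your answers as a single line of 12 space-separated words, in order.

(14,1): row=0b1110, col=0b1, row AND col = 0b0 = 0; 0 != 1 -> empty
(86,61): row=0b1010110, col=0b111101, row AND col = 0b10100 = 20; 20 != 61 -> empty
(13,-5): col outside [0, 13] -> not filled
(221,118): row=0b11011101, col=0b1110110, row AND col = 0b1010100 = 84; 84 != 118 -> empty
(194,140): row=0b11000010, col=0b10001100, row AND col = 0b10000000 = 128; 128 != 140 -> empty
(78,70): row=0b1001110, col=0b1000110, row AND col = 0b1000110 = 70; 70 == 70 -> filled
(23,12): row=0b10111, col=0b1100, row AND col = 0b100 = 4; 4 != 12 -> empty
(228,99): row=0b11100100, col=0b1100011, row AND col = 0b1100000 = 96; 96 != 99 -> empty
(70,1): row=0b1000110, col=0b1, row AND col = 0b0 = 0; 0 != 1 -> empty
(233,215): row=0b11101001, col=0b11010111, row AND col = 0b11000001 = 193; 193 != 215 -> empty
(213,98): row=0b11010101, col=0b1100010, row AND col = 0b1000000 = 64; 64 != 98 -> empty
(187,184): row=0b10111011, col=0b10111000, row AND col = 0b10111000 = 184; 184 == 184 -> filled

Answer: no no no no no yes no no no no no yes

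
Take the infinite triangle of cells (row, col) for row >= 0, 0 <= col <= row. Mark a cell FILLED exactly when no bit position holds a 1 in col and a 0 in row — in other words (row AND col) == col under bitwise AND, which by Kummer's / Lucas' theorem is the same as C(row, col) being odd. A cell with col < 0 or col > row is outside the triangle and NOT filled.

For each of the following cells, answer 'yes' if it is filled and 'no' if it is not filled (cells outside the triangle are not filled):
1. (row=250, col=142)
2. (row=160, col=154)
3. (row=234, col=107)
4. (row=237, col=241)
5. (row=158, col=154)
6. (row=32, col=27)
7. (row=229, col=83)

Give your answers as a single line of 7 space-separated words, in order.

Answer: no no no no yes no no

Derivation:
(250,142): row=0b11111010, col=0b10001110, row AND col = 0b10001010 = 138; 138 != 142 -> empty
(160,154): row=0b10100000, col=0b10011010, row AND col = 0b10000000 = 128; 128 != 154 -> empty
(234,107): row=0b11101010, col=0b1101011, row AND col = 0b1101010 = 106; 106 != 107 -> empty
(237,241): col outside [0, 237] -> not filled
(158,154): row=0b10011110, col=0b10011010, row AND col = 0b10011010 = 154; 154 == 154 -> filled
(32,27): row=0b100000, col=0b11011, row AND col = 0b0 = 0; 0 != 27 -> empty
(229,83): row=0b11100101, col=0b1010011, row AND col = 0b1000001 = 65; 65 != 83 -> empty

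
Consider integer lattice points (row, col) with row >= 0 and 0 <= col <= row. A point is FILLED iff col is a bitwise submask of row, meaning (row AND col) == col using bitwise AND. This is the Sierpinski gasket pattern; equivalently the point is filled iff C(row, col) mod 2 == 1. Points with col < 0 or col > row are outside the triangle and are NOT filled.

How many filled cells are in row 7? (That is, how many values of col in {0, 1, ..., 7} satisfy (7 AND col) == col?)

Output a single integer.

7 in binary = 111
popcount(7) = number of 1-bits in 111 = 3
A col c satisfies (7 AND c) == c iff every set bit of c is also set in 7; each of the 3 set bits of 7 can independently be on or off in c.
count = 2^3 = 8

Answer: 8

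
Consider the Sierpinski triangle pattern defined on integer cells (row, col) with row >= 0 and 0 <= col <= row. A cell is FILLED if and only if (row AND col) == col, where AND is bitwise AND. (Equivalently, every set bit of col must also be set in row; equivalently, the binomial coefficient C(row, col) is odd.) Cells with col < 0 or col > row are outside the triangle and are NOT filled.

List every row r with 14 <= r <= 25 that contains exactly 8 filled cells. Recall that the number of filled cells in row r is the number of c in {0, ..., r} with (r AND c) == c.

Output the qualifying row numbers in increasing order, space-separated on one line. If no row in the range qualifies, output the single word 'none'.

Answer: 14 19 21 22 25

Derivation:
Row r has 2^popcount(r) filled cells, so we need popcount(r) = log2(8) = 3.
Scan r = 14..25 and keep those with exactly 3 one-bits:
r=14=1110 popcount=3 -> KEEP
r=15=1111 popcount=4 -> skip
r=16=10000 popcount=1 -> skip
r=17=10001 popcount=2 -> skip
r=18=10010 popcount=2 -> skip
r=19=10011 popcount=3 -> KEEP
r=20=10100 popcount=2 -> skip
r=21=10101 popcount=3 -> KEEP
r=22=10110 popcount=3 -> KEEP
r=23=10111 popcount=4 -> skip
r=24=11000 popcount=2 -> skip
r=25=11001 popcount=3 -> KEEP
Kept rows: 14 19 21 22 25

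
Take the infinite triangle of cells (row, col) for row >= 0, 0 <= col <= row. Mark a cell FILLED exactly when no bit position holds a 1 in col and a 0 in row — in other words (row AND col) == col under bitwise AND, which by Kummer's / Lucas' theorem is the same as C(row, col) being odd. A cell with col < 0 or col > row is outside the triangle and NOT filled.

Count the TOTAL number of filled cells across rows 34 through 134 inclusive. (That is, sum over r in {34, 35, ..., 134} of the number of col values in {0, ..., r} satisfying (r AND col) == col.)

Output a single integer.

Answer: 1976

Derivation:
r34=100010 pc2: +4 =4
r35=100011 pc3: +8 =12
r36=100100 pc2: +4 =16
r37=100101 pc3: +8 =24
r38=100110 pc3: +8 =32
r39=100111 pc4: +16 =48
r40=101000 pc2: +4 =52
r41=101001 pc3: +8 =60
r42=101010 pc3: +8 =68
r43=101011 pc4: +16 =84
r44=101100 pc3: +8 =92
r45=101101 pc4: +16 =108
r46=101110 pc4: +16 =124
r47=101111 pc5: +32 =156
r48=110000 pc2: +4 =160
r49=110001 pc3: +8 =168
r50=110010 pc3: +8 =176
r51=110011 pc4: +16 =192
r52=110100 pc3: +8 =200
r53=110101 pc4: +16 =216
r54=110110 pc4: +16 =232
r55=110111 pc5: +32 =264
r56=111000 pc3: +8 =272
r57=111001 pc4: +16 =288
r58=111010 pc4: +16 =304
r59=111011 pc5: +32 =336
r60=111100 pc4: +16 =352
r61=111101 pc5: +32 =384
r62=111110 pc5: +32 =416
r63=111111 pc6: +64 =480
r64=1000000 pc1: +2 =482
r65=1000001 pc2: +4 =486
r66=1000010 pc2: +4 =490
r67=1000011 pc3: +8 =498
r68=1000100 pc2: +4 =502
r69=1000101 pc3: +8 =510
r70=1000110 pc3: +8 =518
r71=1000111 pc4: +16 =534
r72=1001000 pc2: +4 =538
r73=1001001 pc3: +8 =546
r74=1001010 pc3: +8 =554
r75=1001011 pc4: +16 =570
r76=1001100 pc3: +8 =578
r77=1001101 pc4: +16 =594
r78=1001110 pc4: +16 =610
r79=1001111 pc5: +32 =642
r80=1010000 pc2: +4 =646
r81=1010001 pc3: +8 =654
r82=1010010 pc3: +8 =662
r83=1010011 pc4: +16 =678
r84=1010100 pc3: +8 =686
r85=1010101 pc4: +16 =702
r86=1010110 pc4: +16 =718
r87=1010111 pc5: +32 =750
r88=1011000 pc3: +8 =758
r89=1011001 pc4: +16 =774
r90=1011010 pc4: +16 =790
r91=1011011 pc5: +32 =822
r92=1011100 pc4: +16 =838
r93=1011101 pc5: +32 =870
r94=1011110 pc5: +32 =902
r95=1011111 pc6: +64 =966
r96=1100000 pc2: +4 =970
r97=1100001 pc3: +8 =978
r98=1100010 pc3: +8 =986
r99=1100011 pc4: +16 =1002
r100=1100100 pc3: +8 =1010
r101=1100101 pc4: +16 =1026
r102=1100110 pc4: +16 =1042
r103=1100111 pc5: +32 =1074
r104=1101000 pc3: +8 =1082
r105=1101001 pc4: +16 =1098
r106=1101010 pc4: +16 =1114
r107=1101011 pc5: +32 =1146
r108=1101100 pc4: +16 =1162
r109=1101101 pc5: +32 =1194
r110=1101110 pc5: +32 =1226
r111=1101111 pc6: +64 =1290
r112=1110000 pc3: +8 =1298
r113=1110001 pc4: +16 =1314
r114=1110010 pc4: +16 =1330
r115=1110011 pc5: +32 =1362
r116=1110100 pc4: +16 =1378
r117=1110101 pc5: +32 =1410
r118=1110110 pc5: +32 =1442
r119=1110111 pc6: +64 =1506
r120=1111000 pc4: +16 =1522
r121=1111001 pc5: +32 =1554
r122=1111010 pc5: +32 =1586
r123=1111011 pc6: +64 =1650
r124=1111100 pc5: +32 =1682
r125=1111101 pc6: +64 =1746
r126=1111110 pc6: +64 =1810
r127=1111111 pc7: +128 =1938
r128=10000000 pc1: +2 =1940
r129=10000001 pc2: +4 =1944
r130=10000010 pc2: +4 =1948
r131=10000011 pc3: +8 =1956
r132=10000100 pc2: +4 =1960
r133=10000101 pc3: +8 =1968
r134=10000110 pc3: +8 =1976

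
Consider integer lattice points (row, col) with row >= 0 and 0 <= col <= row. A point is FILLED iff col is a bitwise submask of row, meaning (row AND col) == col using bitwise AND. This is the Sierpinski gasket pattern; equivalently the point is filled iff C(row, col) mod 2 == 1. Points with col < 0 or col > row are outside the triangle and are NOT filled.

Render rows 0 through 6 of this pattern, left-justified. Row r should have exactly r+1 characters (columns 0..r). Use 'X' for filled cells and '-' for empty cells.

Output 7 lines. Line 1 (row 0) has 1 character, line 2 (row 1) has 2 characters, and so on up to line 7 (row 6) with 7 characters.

Answer: X
XX
X-X
XXXX
X---X
XX--XX
X-X-X-X

Derivation:
r0=0: X
r1=1: XX
r2=10: X-X
r3=11: XXXX
r4=100: X---X
r5=101: XX--XX
r6=110: X-X-X-X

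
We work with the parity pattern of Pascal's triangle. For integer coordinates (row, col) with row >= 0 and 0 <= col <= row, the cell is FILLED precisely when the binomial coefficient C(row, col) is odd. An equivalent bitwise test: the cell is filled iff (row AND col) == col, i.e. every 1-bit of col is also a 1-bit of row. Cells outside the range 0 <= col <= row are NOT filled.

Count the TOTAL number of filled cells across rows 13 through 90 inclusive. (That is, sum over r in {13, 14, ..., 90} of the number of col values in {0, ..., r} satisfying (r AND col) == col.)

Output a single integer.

Answer: 990

Derivation:
r13=1101 pc3: +8 =8
r14=1110 pc3: +8 =16
r15=1111 pc4: +16 =32
r16=10000 pc1: +2 =34
r17=10001 pc2: +4 =38
r18=10010 pc2: +4 =42
r19=10011 pc3: +8 =50
r20=10100 pc2: +4 =54
r21=10101 pc3: +8 =62
r22=10110 pc3: +8 =70
r23=10111 pc4: +16 =86
r24=11000 pc2: +4 =90
r25=11001 pc3: +8 =98
r26=11010 pc3: +8 =106
r27=11011 pc4: +16 =122
r28=11100 pc3: +8 =130
r29=11101 pc4: +16 =146
r30=11110 pc4: +16 =162
r31=11111 pc5: +32 =194
r32=100000 pc1: +2 =196
r33=100001 pc2: +4 =200
r34=100010 pc2: +4 =204
r35=100011 pc3: +8 =212
r36=100100 pc2: +4 =216
r37=100101 pc3: +8 =224
r38=100110 pc3: +8 =232
r39=100111 pc4: +16 =248
r40=101000 pc2: +4 =252
r41=101001 pc3: +8 =260
r42=101010 pc3: +8 =268
r43=101011 pc4: +16 =284
r44=101100 pc3: +8 =292
r45=101101 pc4: +16 =308
r46=101110 pc4: +16 =324
r47=101111 pc5: +32 =356
r48=110000 pc2: +4 =360
r49=110001 pc3: +8 =368
r50=110010 pc3: +8 =376
r51=110011 pc4: +16 =392
r52=110100 pc3: +8 =400
r53=110101 pc4: +16 =416
r54=110110 pc4: +16 =432
r55=110111 pc5: +32 =464
r56=111000 pc3: +8 =472
r57=111001 pc4: +16 =488
r58=111010 pc4: +16 =504
r59=111011 pc5: +32 =536
r60=111100 pc4: +16 =552
r61=111101 pc5: +32 =584
r62=111110 pc5: +32 =616
r63=111111 pc6: +64 =680
r64=1000000 pc1: +2 =682
r65=1000001 pc2: +4 =686
r66=1000010 pc2: +4 =690
r67=1000011 pc3: +8 =698
r68=1000100 pc2: +4 =702
r69=1000101 pc3: +8 =710
r70=1000110 pc3: +8 =718
r71=1000111 pc4: +16 =734
r72=1001000 pc2: +4 =738
r73=1001001 pc3: +8 =746
r74=1001010 pc3: +8 =754
r75=1001011 pc4: +16 =770
r76=1001100 pc3: +8 =778
r77=1001101 pc4: +16 =794
r78=1001110 pc4: +16 =810
r79=1001111 pc5: +32 =842
r80=1010000 pc2: +4 =846
r81=1010001 pc3: +8 =854
r82=1010010 pc3: +8 =862
r83=1010011 pc4: +16 =878
r84=1010100 pc3: +8 =886
r85=1010101 pc4: +16 =902
r86=1010110 pc4: +16 =918
r87=1010111 pc5: +32 =950
r88=1011000 pc3: +8 =958
r89=1011001 pc4: +16 =974
r90=1011010 pc4: +16 =990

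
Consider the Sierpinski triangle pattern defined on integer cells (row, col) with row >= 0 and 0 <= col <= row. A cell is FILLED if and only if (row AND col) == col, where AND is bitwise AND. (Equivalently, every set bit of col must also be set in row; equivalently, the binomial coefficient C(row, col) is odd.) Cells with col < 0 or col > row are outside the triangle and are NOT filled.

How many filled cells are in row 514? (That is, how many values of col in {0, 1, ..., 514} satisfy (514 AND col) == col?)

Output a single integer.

Answer: 4

Derivation:
514 in binary = 1000000010
popcount(514) = number of 1-bits in 1000000010 = 2
A col c satisfies (514 AND c) == c iff every set bit of c is also set in 514; each of the 2 set bits of 514 can independently be on or off in c.
count = 2^2 = 4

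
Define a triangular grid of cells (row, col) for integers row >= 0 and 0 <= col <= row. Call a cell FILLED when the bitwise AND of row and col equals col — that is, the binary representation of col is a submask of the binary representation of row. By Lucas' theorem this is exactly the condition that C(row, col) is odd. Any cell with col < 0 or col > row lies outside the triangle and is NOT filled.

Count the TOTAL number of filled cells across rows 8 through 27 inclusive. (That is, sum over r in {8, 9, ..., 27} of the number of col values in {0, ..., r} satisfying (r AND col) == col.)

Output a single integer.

Answer: 144

Derivation:
r8=1000 pc1: +2 =2
r9=1001 pc2: +4 =6
r10=1010 pc2: +4 =10
r11=1011 pc3: +8 =18
r12=1100 pc2: +4 =22
r13=1101 pc3: +8 =30
r14=1110 pc3: +8 =38
r15=1111 pc4: +16 =54
r16=10000 pc1: +2 =56
r17=10001 pc2: +4 =60
r18=10010 pc2: +4 =64
r19=10011 pc3: +8 =72
r20=10100 pc2: +4 =76
r21=10101 pc3: +8 =84
r22=10110 pc3: +8 =92
r23=10111 pc4: +16 =108
r24=11000 pc2: +4 =112
r25=11001 pc3: +8 =120
r26=11010 pc3: +8 =128
r27=11011 pc4: +16 =144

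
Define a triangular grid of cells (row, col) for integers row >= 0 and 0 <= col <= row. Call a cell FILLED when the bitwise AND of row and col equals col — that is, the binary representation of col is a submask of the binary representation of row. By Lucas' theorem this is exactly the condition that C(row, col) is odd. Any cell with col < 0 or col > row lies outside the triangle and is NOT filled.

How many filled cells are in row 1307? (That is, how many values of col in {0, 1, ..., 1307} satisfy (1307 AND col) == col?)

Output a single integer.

1307 in binary = 10100011011
popcount(1307) = number of 1-bits in 10100011011 = 6
A col c satisfies (1307 AND c) == c iff every set bit of c is also set in 1307; each of the 6 set bits of 1307 can independently be on or off in c.
count = 2^6 = 64

Answer: 64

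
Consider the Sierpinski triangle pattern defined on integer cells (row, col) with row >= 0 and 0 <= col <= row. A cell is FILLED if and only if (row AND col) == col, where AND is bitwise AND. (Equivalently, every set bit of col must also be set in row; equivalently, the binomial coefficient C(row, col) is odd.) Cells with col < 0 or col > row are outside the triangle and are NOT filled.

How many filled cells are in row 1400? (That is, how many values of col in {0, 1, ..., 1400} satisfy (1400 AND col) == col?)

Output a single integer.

Answer: 64

Derivation:
1400 in binary = 10101111000
popcount(1400) = number of 1-bits in 10101111000 = 6
A col c satisfies (1400 AND c) == c iff every set bit of c is also set in 1400; each of the 6 set bits of 1400 can independently be on or off in c.
count = 2^6 = 64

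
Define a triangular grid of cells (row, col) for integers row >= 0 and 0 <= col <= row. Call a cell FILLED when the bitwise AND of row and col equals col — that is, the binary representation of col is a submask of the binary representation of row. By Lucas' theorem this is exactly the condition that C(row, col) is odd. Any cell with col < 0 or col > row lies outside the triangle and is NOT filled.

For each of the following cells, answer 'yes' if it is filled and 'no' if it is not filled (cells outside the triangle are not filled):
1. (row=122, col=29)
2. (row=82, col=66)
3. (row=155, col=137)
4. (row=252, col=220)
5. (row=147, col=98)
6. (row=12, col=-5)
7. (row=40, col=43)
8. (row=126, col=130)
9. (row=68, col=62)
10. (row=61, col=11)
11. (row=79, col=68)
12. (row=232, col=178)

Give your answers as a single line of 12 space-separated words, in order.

(122,29): row=0b1111010, col=0b11101, row AND col = 0b11000 = 24; 24 != 29 -> empty
(82,66): row=0b1010010, col=0b1000010, row AND col = 0b1000010 = 66; 66 == 66 -> filled
(155,137): row=0b10011011, col=0b10001001, row AND col = 0b10001001 = 137; 137 == 137 -> filled
(252,220): row=0b11111100, col=0b11011100, row AND col = 0b11011100 = 220; 220 == 220 -> filled
(147,98): row=0b10010011, col=0b1100010, row AND col = 0b10 = 2; 2 != 98 -> empty
(12,-5): col outside [0, 12] -> not filled
(40,43): col outside [0, 40] -> not filled
(126,130): col outside [0, 126] -> not filled
(68,62): row=0b1000100, col=0b111110, row AND col = 0b100 = 4; 4 != 62 -> empty
(61,11): row=0b111101, col=0b1011, row AND col = 0b1001 = 9; 9 != 11 -> empty
(79,68): row=0b1001111, col=0b1000100, row AND col = 0b1000100 = 68; 68 == 68 -> filled
(232,178): row=0b11101000, col=0b10110010, row AND col = 0b10100000 = 160; 160 != 178 -> empty

Answer: no yes yes yes no no no no no no yes no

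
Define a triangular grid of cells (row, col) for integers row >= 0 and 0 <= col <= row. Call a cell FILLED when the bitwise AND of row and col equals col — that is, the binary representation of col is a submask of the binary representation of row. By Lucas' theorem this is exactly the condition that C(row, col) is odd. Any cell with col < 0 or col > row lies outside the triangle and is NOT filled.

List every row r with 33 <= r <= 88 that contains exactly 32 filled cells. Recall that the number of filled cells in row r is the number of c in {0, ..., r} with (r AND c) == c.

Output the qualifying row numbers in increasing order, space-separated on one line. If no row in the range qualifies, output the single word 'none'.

Answer: 47 55 59 61 62 79 87

Derivation:
Row r has 2^popcount(r) filled cells, so we need popcount(r) = log2(32) = 5.
Scan r = 33..88 and keep those with exactly 5 one-bits:
r=33=100001 popcount=2 -> skip
r=34=100010 popcount=2 -> skip
r=35=100011 popcount=3 -> skip
r=36=100100 popcount=2 -> skip
r=37=100101 popcount=3 -> skip
r=38=100110 popcount=3 -> skip
r=39=100111 popcount=4 -> skip
r=40=101000 popcount=2 -> skip
r=41=101001 popcount=3 -> skip
r=42=101010 popcount=3 -> skip
r=43=101011 popcount=4 -> skip
r=44=101100 popcount=3 -> skip
r=45=101101 popcount=4 -> skip
r=46=101110 popcount=4 -> skip
r=47=101111 popcount=5 -> KEEP
r=48=110000 popcount=2 -> skip
r=49=110001 popcount=3 -> skip
r=50=110010 popcount=3 -> skip
r=51=110011 popcount=4 -> skip
r=52=110100 popcount=3 -> skip
r=53=110101 popcount=4 -> skip
r=54=110110 popcount=4 -> skip
r=55=110111 popcount=5 -> KEEP
r=56=111000 popcount=3 -> skip
r=57=111001 popcount=4 -> skip
r=58=111010 popcount=4 -> skip
r=59=111011 popcount=5 -> KEEP
r=60=111100 popcount=4 -> skip
r=61=111101 popcount=5 -> KEEP
r=62=111110 popcount=5 -> KEEP
r=63=111111 popcount=6 -> skip
r=64=1000000 popcount=1 -> skip
r=65=1000001 popcount=2 -> skip
r=66=1000010 popcount=2 -> skip
r=67=1000011 popcount=3 -> skip
r=68=1000100 popcount=2 -> skip
r=69=1000101 popcount=3 -> skip
r=70=1000110 popcount=3 -> skip
r=71=1000111 popcount=4 -> skip
r=72=1001000 popcount=2 -> skip
r=73=1001001 popcount=3 -> skip
r=74=1001010 popcount=3 -> skip
r=75=1001011 popcount=4 -> skip
r=76=1001100 popcount=3 -> skip
r=77=1001101 popcount=4 -> skip
r=78=1001110 popcount=4 -> skip
r=79=1001111 popcount=5 -> KEEP
r=80=1010000 popcount=2 -> skip
r=81=1010001 popcount=3 -> skip
r=82=1010010 popcount=3 -> skip
r=83=1010011 popcount=4 -> skip
r=84=1010100 popcount=3 -> skip
r=85=1010101 popcount=4 -> skip
r=86=1010110 popcount=4 -> skip
r=87=1010111 popcount=5 -> KEEP
r=88=1011000 popcount=3 -> skip
Kept rows: 47 55 59 61 62 79 87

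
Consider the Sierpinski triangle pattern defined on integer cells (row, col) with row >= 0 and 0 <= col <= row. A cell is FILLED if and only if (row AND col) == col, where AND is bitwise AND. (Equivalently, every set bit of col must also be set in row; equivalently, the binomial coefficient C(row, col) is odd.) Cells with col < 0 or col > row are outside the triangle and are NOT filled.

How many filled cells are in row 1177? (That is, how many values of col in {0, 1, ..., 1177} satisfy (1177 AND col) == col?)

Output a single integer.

1177 in binary = 10010011001
popcount(1177) = number of 1-bits in 10010011001 = 5
A col c satisfies (1177 AND c) == c iff every set bit of c is also set in 1177; each of the 5 set bits of 1177 can independently be on or off in c.
count = 2^5 = 32

Answer: 32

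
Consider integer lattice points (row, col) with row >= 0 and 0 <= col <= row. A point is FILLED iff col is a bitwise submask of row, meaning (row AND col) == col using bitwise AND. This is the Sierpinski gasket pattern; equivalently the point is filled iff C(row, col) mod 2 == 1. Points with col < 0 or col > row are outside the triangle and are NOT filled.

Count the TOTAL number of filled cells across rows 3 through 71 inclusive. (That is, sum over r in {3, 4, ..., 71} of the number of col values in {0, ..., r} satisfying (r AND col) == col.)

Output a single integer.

r3=11 pc2: +4 =4
r4=100 pc1: +2 =6
r5=101 pc2: +4 =10
r6=110 pc2: +4 =14
r7=111 pc3: +8 =22
r8=1000 pc1: +2 =24
r9=1001 pc2: +4 =28
r10=1010 pc2: +4 =32
r11=1011 pc3: +8 =40
r12=1100 pc2: +4 =44
r13=1101 pc3: +8 =52
r14=1110 pc3: +8 =60
r15=1111 pc4: +16 =76
r16=10000 pc1: +2 =78
r17=10001 pc2: +4 =82
r18=10010 pc2: +4 =86
r19=10011 pc3: +8 =94
r20=10100 pc2: +4 =98
r21=10101 pc3: +8 =106
r22=10110 pc3: +8 =114
r23=10111 pc4: +16 =130
r24=11000 pc2: +4 =134
r25=11001 pc3: +8 =142
r26=11010 pc3: +8 =150
r27=11011 pc4: +16 =166
r28=11100 pc3: +8 =174
r29=11101 pc4: +16 =190
r30=11110 pc4: +16 =206
r31=11111 pc5: +32 =238
r32=100000 pc1: +2 =240
r33=100001 pc2: +4 =244
r34=100010 pc2: +4 =248
r35=100011 pc3: +8 =256
r36=100100 pc2: +4 =260
r37=100101 pc3: +8 =268
r38=100110 pc3: +8 =276
r39=100111 pc4: +16 =292
r40=101000 pc2: +4 =296
r41=101001 pc3: +8 =304
r42=101010 pc3: +8 =312
r43=101011 pc4: +16 =328
r44=101100 pc3: +8 =336
r45=101101 pc4: +16 =352
r46=101110 pc4: +16 =368
r47=101111 pc5: +32 =400
r48=110000 pc2: +4 =404
r49=110001 pc3: +8 =412
r50=110010 pc3: +8 =420
r51=110011 pc4: +16 =436
r52=110100 pc3: +8 =444
r53=110101 pc4: +16 =460
r54=110110 pc4: +16 =476
r55=110111 pc5: +32 =508
r56=111000 pc3: +8 =516
r57=111001 pc4: +16 =532
r58=111010 pc4: +16 =548
r59=111011 pc5: +32 =580
r60=111100 pc4: +16 =596
r61=111101 pc5: +32 =628
r62=111110 pc5: +32 =660
r63=111111 pc6: +64 =724
r64=1000000 pc1: +2 =726
r65=1000001 pc2: +4 =730
r66=1000010 pc2: +4 =734
r67=1000011 pc3: +8 =742
r68=1000100 pc2: +4 =746
r69=1000101 pc3: +8 =754
r70=1000110 pc3: +8 =762
r71=1000111 pc4: +16 =778

Answer: 778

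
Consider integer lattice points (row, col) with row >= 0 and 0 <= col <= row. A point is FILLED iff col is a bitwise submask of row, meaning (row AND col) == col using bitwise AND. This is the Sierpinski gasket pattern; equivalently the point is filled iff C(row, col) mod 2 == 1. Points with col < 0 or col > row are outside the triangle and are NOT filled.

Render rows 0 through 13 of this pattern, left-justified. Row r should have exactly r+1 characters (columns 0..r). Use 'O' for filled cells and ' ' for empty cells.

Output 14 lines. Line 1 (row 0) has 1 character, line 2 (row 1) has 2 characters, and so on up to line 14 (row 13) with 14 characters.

Answer: O
OO
O O
OOOO
O   O
OO  OO
O O O O
OOOOOOOO
O       O
OO      OO
O O     O O
OOOO    OOOO
O   O   O   O
OO  OO  OO  OO

Derivation:
r0=0: O
r1=1: OO
r2=10: O O
r3=11: OOOO
r4=100: O   O
r5=101: OO  OO
r6=110: O O O O
r7=111: OOOOOOOO
r8=1000: O       O
r9=1001: OO      OO
r10=1010: O O     O O
r11=1011: OOOO    OOOO
r12=1100: O   O   O   O
r13=1101: OO  OO  OO  OO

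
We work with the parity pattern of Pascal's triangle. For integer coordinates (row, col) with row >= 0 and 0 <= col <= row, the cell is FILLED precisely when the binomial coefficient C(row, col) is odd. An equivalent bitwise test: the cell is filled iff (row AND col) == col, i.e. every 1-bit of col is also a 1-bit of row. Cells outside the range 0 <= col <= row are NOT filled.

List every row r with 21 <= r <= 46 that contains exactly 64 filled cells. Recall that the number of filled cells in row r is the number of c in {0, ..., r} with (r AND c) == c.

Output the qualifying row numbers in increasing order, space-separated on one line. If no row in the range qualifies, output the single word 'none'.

Answer: none

Derivation:
Row r has 2^popcount(r) filled cells, so we need popcount(r) = log2(64) = 6.
Scan r = 21..46 and keep those with exactly 6 one-bits:
r=21=10101 popcount=3 -> skip
r=22=10110 popcount=3 -> skip
r=23=10111 popcount=4 -> skip
r=24=11000 popcount=2 -> skip
r=25=11001 popcount=3 -> skip
r=26=11010 popcount=3 -> skip
r=27=11011 popcount=4 -> skip
r=28=11100 popcount=3 -> skip
r=29=11101 popcount=4 -> skip
r=30=11110 popcount=4 -> skip
r=31=11111 popcount=5 -> skip
r=32=100000 popcount=1 -> skip
r=33=100001 popcount=2 -> skip
r=34=100010 popcount=2 -> skip
r=35=100011 popcount=3 -> skip
r=36=100100 popcount=2 -> skip
r=37=100101 popcount=3 -> skip
r=38=100110 popcount=3 -> skip
r=39=100111 popcount=4 -> skip
r=40=101000 popcount=2 -> skip
r=41=101001 popcount=3 -> skip
r=42=101010 popcount=3 -> skip
r=43=101011 popcount=4 -> skip
r=44=101100 popcount=3 -> skip
r=45=101101 popcount=4 -> skip
r=46=101110 popcount=4 -> skip
Kept rows: none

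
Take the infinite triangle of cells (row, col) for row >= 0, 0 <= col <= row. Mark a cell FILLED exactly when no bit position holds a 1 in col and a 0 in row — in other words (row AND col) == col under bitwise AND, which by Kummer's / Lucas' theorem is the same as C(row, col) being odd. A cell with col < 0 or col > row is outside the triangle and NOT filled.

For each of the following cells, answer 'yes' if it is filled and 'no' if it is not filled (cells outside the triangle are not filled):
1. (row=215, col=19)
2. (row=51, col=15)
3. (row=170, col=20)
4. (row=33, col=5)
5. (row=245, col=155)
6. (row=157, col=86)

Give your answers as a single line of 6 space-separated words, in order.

(215,19): row=0b11010111, col=0b10011, row AND col = 0b10011 = 19; 19 == 19 -> filled
(51,15): row=0b110011, col=0b1111, row AND col = 0b11 = 3; 3 != 15 -> empty
(170,20): row=0b10101010, col=0b10100, row AND col = 0b0 = 0; 0 != 20 -> empty
(33,5): row=0b100001, col=0b101, row AND col = 0b1 = 1; 1 != 5 -> empty
(245,155): row=0b11110101, col=0b10011011, row AND col = 0b10010001 = 145; 145 != 155 -> empty
(157,86): row=0b10011101, col=0b1010110, row AND col = 0b10100 = 20; 20 != 86 -> empty

Answer: yes no no no no no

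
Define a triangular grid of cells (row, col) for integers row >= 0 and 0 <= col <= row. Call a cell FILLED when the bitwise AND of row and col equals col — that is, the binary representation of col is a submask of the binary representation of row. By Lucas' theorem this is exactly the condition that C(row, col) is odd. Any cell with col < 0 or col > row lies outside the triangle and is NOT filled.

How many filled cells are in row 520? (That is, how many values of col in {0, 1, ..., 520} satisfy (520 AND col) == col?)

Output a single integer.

Answer: 4

Derivation:
520 in binary = 1000001000
popcount(520) = number of 1-bits in 1000001000 = 2
A col c satisfies (520 AND c) == c iff every set bit of c is also set in 520; each of the 2 set bits of 520 can independently be on or off in c.
count = 2^2 = 4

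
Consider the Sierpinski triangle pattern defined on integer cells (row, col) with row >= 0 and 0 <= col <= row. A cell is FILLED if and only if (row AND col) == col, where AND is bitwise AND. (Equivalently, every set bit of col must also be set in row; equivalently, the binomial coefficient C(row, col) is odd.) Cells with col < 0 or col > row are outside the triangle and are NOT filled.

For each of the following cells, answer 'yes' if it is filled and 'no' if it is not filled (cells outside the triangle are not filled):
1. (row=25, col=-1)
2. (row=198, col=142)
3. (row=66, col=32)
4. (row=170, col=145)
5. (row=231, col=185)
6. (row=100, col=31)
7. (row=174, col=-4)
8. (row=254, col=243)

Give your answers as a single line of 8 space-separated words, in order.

Answer: no no no no no no no no

Derivation:
(25,-1): col outside [0, 25] -> not filled
(198,142): row=0b11000110, col=0b10001110, row AND col = 0b10000110 = 134; 134 != 142 -> empty
(66,32): row=0b1000010, col=0b100000, row AND col = 0b0 = 0; 0 != 32 -> empty
(170,145): row=0b10101010, col=0b10010001, row AND col = 0b10000000 = 128; 128 != 145 -> empty
(231,185): row=0b11100111, col=0b10111001, row AND col = 0b10100001 = 161; 161 != 185 -> empty
(100,31): row=0b1100100, col=0b11111, row AND col = 0b100 = 4; 4 != 31 -> empty
(174,-4): col outside [0, 174] -> not filled
(254,243): row=0b11111110, col=0b11110011, row AND col = 0b11110010 = 242; 242 != 243 -> empty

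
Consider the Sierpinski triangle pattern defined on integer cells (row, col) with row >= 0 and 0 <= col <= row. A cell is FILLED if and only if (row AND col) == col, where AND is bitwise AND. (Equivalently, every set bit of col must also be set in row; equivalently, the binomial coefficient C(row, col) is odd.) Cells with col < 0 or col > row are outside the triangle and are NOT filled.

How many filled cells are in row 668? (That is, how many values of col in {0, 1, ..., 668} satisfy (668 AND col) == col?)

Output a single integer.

Answer: 32

Derivation:
668 in binary = 1010011100
popcount(668) = number of 1-bits in 1010011100 = 5
A col c satisfies (668 AND c) == c iff every set bit of c is also set in 668; each of the 5 set bits of 668 can independently be on or off in c.
count = 2^5 = 32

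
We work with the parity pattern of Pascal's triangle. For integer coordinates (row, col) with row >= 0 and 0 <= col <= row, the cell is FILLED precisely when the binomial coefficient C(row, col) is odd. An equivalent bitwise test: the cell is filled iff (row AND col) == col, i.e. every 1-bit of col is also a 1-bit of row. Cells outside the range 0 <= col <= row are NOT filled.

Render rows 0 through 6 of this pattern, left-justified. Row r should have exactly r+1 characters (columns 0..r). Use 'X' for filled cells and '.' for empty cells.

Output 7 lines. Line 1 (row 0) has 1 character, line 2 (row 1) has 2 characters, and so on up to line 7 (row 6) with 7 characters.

Answer: X
XX
X.X
XXXX
X...X
XX..XX
X.X.X.X

Derivation:
r0=0: X
r1=1: XX
r2=10: X.X
r3=11: XXXX
r4=100: X...X
r5=101: XX..XX
r6=110: X.X.X.X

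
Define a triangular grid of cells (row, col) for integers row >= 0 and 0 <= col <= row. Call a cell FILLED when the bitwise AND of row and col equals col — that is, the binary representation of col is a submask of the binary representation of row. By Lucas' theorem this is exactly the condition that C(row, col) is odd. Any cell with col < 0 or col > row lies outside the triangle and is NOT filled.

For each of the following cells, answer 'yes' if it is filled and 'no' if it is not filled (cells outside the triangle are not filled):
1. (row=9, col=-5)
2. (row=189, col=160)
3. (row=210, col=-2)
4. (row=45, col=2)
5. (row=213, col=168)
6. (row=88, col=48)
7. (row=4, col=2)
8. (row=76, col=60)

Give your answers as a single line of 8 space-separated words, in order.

(9,-5): col outside [0, 9] -> not filled
(189,160): row=0b10111101, col=0b10100000, row AND col = 0b10100000 = 160; 160 == 160 -> filled
(210,-2): col outside [0, 210] -> not filled
(45,2): row=0b101101, col=0b10, row AND col = 0b0 = 0; 0 != 2 -> empty
(213,168): row=0b11010101, col=0b10101000, row AND col = 0b10000000 = 128; 128 != 168 -> empty
(88,48): row=0b1011000, col=0b110000, row AND col = 0b10000 = 16; 16 != 48 -> empty
(4,2): row=0b100, col=0b10, row AND col = 0b0 = 0; 0 != 2 -> empty
(76,60): row=0b1001100, col=0b111100, row AND col = 0b1100 = 12; 12 != 60 -> empty

Answer: no yes no no no no no no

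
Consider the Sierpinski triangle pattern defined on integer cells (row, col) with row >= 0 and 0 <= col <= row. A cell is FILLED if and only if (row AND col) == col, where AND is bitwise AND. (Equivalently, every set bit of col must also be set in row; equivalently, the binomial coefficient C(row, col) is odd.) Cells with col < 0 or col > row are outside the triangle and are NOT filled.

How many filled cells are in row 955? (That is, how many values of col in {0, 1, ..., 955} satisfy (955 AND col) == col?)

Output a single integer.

Answer: 256

Derivation:
955 in binary = 1110111011
popcount(955) = number of 1-bits in 1110111011 = 8
A col c satisfies (955 AND c) == c iff every set bit of c is also set in 955; each of the 8 set bits of 955 can independently be on or off in c.
count = 2^8 = 256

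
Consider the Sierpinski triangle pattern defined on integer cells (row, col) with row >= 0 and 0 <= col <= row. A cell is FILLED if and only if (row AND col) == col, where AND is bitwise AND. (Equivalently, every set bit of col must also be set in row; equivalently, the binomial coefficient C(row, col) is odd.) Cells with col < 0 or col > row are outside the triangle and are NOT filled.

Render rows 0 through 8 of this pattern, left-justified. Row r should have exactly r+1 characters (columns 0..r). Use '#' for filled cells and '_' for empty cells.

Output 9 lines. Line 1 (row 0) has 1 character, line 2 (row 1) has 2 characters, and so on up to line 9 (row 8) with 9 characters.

r0=0: #
r1=1: ##
r2=10: #_#
r3=11: ####
r4=100: #___#
r5=101: ##__##
r6=110: #_#_#_#
r7=111: ########
r8=1000: #_______#

Answer: #
##
#_#
####
#___#
##__##
#_#_#_#
########
#_______#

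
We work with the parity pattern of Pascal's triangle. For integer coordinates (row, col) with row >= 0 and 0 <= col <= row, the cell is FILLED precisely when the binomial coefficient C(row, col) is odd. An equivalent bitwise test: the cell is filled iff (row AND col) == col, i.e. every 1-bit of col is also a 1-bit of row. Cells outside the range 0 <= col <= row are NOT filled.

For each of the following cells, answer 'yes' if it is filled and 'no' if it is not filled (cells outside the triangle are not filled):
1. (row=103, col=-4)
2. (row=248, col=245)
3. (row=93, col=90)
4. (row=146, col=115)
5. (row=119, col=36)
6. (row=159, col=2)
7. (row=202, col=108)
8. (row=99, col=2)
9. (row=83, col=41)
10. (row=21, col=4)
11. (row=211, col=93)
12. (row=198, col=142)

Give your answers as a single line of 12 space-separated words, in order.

(103,-4): col outside [0, 103] -> not filled
(248,245): row=0b11111000, col=0b11110101, row AND col = 0b11110000 = 240; 240 != 245 -> empty
(93,90): row=0b1011101, col=0b1011010, row AND col = 0b1011000 = 88; 88 != 90 -> empty
(146,115): row=0b10010010, col=0b1110011, row AND col = 0b10010 = 18; 18 != 115 -> empty
(119,36): row=0b1110111, col=0b100100, row AND col = 0b100100 = 36; 36 == 36 -> filled
(159,2): row=0b10011111, col=0b10, row AND col = 0b10 = 2; 2 == 2 -> filled
(202,108): row=0b11001010, col=0b1101100, row AND col = 0b1001000 = 72; 72 != 108 -> empty
(99,2): row=0b1100011, col=0b10, row AND col = 0b10 = 2; 2 == 2 -> filled
(83,41): row=0b1010011, col=0b101001, row AND col = 0b1 = 1; 1 != 41 -> empty
(21,4): row=0b10101, col=0b100, row AND col = 0b100 = 4; 4 == 4 -> filled
(211,93): row=0b11010011, col=0b1011101, row AND col = 0b1010001 = 81; 81 != 93 -> empty
(198,142): row=0b11000110, col=0b10001110, row AND col = 0b10000110 = 134; 134 != 142 -> empty

Answer: no no no no yes yes no yes no yes no no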